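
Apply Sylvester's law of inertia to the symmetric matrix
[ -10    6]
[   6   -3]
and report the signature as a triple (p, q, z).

step 0: pivot -10 → sign −
step 1: pivot 3/5 → sign +
signature = (1, 1, 0)

Answer: (1, 1, 0)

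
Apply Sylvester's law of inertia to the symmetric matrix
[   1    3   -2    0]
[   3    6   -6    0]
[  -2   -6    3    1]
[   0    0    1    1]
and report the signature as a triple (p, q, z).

step 0: pivot 1 → sign +
step 1: pivot -3 → sign −
step 2: pivot -1 → sign −
step 3: pivot 2 → sign +
signature = (2, 2, 0)

Answer: (2, 2, 0)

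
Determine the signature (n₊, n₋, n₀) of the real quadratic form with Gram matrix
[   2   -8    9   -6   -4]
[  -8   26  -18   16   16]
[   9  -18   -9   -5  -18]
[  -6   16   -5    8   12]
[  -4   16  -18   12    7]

step 0: pivot 2 → sign +
step 1: pivot -6 → sign −
step 2: pivot 9/2 → sign +
step 3: pivot -2/9 → sign −
step 4: pivot -1 → sign −
signature = (2, 3, 0)

Answer: (2, 3, 0)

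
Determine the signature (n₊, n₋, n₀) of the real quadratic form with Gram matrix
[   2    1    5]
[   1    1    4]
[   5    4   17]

step 0: pivot 2 → sign +
step 1: pivot 1/2 → sign +
step 2: row/col 2 already zero → sign 0
signature = (2, 0, 1)

Answer: (2, 0, 1)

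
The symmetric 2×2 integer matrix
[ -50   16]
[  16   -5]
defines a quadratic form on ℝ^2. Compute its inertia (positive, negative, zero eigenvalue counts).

step 0: pivot -50 → sign −
step 1: pivot 3/25 → sign +
signature = (1, 1, 0)

Answer: (1, 1, 0)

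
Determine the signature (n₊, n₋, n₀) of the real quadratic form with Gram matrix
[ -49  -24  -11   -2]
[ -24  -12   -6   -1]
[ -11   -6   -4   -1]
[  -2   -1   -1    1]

step 0: pivot -49 → sign −
step 1: pivot -12/49 → sign −
step 2: pivot 13/12 → sign +
step 3: pivot -3/13 → sign −
signature = (1, 3, 0)

Answer: (1, 3, 0)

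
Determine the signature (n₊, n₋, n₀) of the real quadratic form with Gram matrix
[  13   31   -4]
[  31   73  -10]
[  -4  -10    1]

step 0: pivot 13 → sign +
step 1: pivot -12/13 → sign −
step 2: row/col 2 already zero → sign 0
signature = (1, 1, 1)

Answer: (1, 1, 1)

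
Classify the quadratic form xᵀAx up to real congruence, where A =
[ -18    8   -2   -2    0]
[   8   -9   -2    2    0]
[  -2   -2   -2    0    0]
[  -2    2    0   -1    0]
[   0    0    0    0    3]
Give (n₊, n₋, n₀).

Answer: (1, 3, 1)

Derivation:
step 0: pivot -18 → sign −
step 1: pivot -49/9 → sign −
step 2: pivot -12/49 → sign −
step 3: pivot 3 → sign +
step 4: row/col 4 already zero → sign 0
signature = (1, 3, 1)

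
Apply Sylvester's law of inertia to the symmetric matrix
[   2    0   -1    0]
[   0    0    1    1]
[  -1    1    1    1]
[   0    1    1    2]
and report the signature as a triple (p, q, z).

Answer: (3, 1, 0)

Derivation:
step 0: pivot 2 → sign +
step 1: pivot 1/2 → sign +
step 2: pivot -2 → sign −
step 3: pivot 1/2 → sign +
signature = (3, 1, 0)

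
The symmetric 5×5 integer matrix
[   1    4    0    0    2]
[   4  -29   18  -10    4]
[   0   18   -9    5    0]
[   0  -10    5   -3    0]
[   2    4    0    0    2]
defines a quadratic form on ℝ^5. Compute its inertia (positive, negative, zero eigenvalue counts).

step 0: pivot 1 → sign +
step 1: pivot -45 → sign −
step 2: pivot -9/5 → sign −
step 3: pivot -2/9 → sign −
step 4: pivot -2/9 → sign −
signature = (1, 4, 0)

Answer: (1, 4, 0)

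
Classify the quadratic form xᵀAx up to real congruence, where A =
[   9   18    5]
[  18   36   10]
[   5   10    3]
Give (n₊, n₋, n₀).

Answer: (2, 0, 1)

Derivation:
step 0: pivot 9 → sign +
step 1: pivot 2/9 → sign +
step 2: row/col 2 already zero → sign 0
signature = (2, 0, 1)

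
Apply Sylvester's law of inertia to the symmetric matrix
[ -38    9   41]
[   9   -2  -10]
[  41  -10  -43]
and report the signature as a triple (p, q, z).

Answer: (2, 1, 0)

Derivation:
step 0: pivot -38 → sign −
step 1: pivot 5/38 → sign +
step 2: pivot 3/5 → sign +
signature = (2, 1, 0)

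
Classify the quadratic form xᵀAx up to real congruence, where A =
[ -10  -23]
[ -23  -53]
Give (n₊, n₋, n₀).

step 0: pivot -10 → sign −
step 1: pivot -1/10 → sign −
signature = (0, 2, 0)

Answer: (0, 2, 0)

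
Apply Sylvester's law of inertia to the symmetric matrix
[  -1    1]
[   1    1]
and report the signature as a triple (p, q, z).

step 0: pivot -1 → sign −
step 1: pivot 2 → sign +
signature = (1, 1, 0)

Answer: (1, 1, 0)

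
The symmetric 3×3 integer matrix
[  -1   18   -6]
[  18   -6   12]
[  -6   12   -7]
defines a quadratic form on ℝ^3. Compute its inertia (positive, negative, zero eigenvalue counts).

Answer: (2, 1, 0)

Derivation:
step 0: pivot -1 → sign −
step 1: pivot 318 → sign +
step 2: pivot 1/53 → sign +
signature = (2, 1, 0)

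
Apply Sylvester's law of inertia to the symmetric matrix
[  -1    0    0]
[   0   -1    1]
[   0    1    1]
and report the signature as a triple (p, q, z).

step 0: pivot -1 → sign −
step 1: pivot -1 → sign −
step 2: pivot 2 → sign +
signature = (1, 2, 0)

Answer: (1, 2, 0)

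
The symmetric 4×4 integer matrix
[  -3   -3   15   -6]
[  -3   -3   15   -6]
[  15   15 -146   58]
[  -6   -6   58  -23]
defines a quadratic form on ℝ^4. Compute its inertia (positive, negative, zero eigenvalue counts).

step 0: pivot -3 → sign −
step 1: pivot -71 → sign −
step 2: pivot 3/71 → sign +
step 3: row/col 3 already zero → sign 0
signature = (1, 2, 1)

Answer: (1, 2, 1)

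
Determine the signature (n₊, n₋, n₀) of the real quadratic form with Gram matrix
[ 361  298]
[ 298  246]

step 0: pivot 361 → sign +
step 1: pivot 2/361 → sign +
signature = (2, 0, 0)

Answer: (2, 0, 0)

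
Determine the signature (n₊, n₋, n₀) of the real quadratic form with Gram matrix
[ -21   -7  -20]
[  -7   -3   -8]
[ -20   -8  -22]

step 0: pivot -21 → sign −
step 1: pivot -2/3 → sign −
step 2: pivot -2/7 → sign −
signature = (0, 3, 0)

Answer: (0, 3, 0)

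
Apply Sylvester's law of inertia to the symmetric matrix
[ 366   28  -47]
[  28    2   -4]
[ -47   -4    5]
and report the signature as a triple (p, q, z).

step 0: pivot 366 → sign +
step 1: pivot -26/183 → sign −
step 2: pivot 3/26 → sign +
signature = (2, 1, 0)

Answer: (2, 1, 0)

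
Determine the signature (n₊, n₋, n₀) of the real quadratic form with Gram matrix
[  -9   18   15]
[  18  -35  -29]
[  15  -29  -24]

Answer: (1, 1, 1)

Derivation:
step 0: pivot -9 → sign −
step 1: pivot 1 → sign +
step 2: row/col 2 already zero → sign 0
signature = (1, 1, 1)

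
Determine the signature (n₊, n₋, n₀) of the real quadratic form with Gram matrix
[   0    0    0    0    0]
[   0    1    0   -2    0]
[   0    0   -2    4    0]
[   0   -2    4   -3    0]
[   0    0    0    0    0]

Answer: (2, 1, 2)

Derivation:
step 0: pivot 1 → sign +
step 1: pivot -2 → sign −
step 2: pivot 1 → sign +
step 3: row/col 3 already zero → sign 0
step 4: row/col 4 already zero → sign 0
signature = (2, 1, 2)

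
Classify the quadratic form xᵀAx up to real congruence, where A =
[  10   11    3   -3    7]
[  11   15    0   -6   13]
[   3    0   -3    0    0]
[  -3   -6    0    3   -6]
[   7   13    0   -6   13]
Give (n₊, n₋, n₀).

Answer: (4, 1, 0)

Derivation:
step 0: pivot 10 → sign +
step 1: pivot 29/10 → sign +
step 2: pivot -222/29 → sign −
step 3: pivot 15/74 → sign +
step 4: pivot 2/5 → sign +
signature = (4, 1, 0)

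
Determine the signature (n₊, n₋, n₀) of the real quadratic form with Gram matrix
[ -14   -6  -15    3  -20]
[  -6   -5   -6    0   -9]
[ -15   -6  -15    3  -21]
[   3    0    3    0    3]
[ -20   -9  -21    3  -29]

step 0: pivot -14 → sign −
step 1: pivot -17/7 → sign −
step 2: pivot 39/34 → sign +
step 3: pivot 15/13 → sign +
step 4: pivot -6/5 → sign −
signature = (2, 3, 0)

Answer: (2, 3, 0)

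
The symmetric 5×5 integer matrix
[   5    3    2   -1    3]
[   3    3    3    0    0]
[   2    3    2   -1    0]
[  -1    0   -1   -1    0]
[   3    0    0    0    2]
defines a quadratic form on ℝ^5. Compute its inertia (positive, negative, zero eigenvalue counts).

step 0: pivot 5 → sign +
step 1: pivot 6/5 → sign +
step 2: pivot -3/2 → sign −
step 3: pivot -1 → sign −
step 4: row/col 4 already zero → sign 0
signature = (2, 2, 1)

Answer: (2, 2, 1)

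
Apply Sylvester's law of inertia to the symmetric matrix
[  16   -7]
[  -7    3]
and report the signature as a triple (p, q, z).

Answer: (1, 1, 0)

Derivation:
step 0: pivot 16 → sign +
step 1: pivot -1/16 → sign −
signature = (1, 1, 0)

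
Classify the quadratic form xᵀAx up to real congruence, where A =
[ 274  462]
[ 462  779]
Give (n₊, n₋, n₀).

Answer: (2, 0, 0)

Derivation:
step 0: pivot 274 → sign +
step 1: pivot 1/137 → sign +
signature = (2, 0, 0)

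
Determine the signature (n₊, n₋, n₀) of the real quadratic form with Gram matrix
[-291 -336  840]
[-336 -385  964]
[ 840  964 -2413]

Answer: (1, 2, 0)

Derivation:
step 0: pivot -291 → sign −
step 1: pivot 287/97 → sign +
step 2: pivot -3/287 → sign −
signature = (1, 2, 0)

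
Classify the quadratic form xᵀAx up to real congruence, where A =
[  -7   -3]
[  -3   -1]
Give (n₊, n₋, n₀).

step 0: pivot -7 → sign −
step 1: pivot 2/7 → sign +
signature = (1, 1, 0)

Answer: (1, 1, 0)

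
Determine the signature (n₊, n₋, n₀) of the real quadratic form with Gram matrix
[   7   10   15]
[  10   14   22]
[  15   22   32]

Answer: (2, 1, 0)

Derivation:
step 0: pivot 7 → sign +
step 1: pivot -2/7 → sign −
step 2: pivot 1 → sign +
signature = (2, 1, 0)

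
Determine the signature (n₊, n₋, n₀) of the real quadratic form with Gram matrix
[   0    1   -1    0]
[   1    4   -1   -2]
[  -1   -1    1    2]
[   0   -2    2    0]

step 0: pivot 4 → sign +
step 1: pivot -1/4 → sign −
step 2: pivot 3 → sign +
step 3: row/col 3 already zero → sign 0
signature = (2, 1, 1)

Answer: (2, 1, 1)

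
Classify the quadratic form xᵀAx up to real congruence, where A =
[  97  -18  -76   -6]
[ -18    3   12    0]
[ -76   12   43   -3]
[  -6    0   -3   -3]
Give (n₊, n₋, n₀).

step 0: pivot 97 → sign +
step 1: pivot -33/97 → sign −
step 2: pivot -39/11 → sign −
step 3: pivot 6/13 → sign +
signature = (2, 2, 0)

Answer: (2, 2, 0)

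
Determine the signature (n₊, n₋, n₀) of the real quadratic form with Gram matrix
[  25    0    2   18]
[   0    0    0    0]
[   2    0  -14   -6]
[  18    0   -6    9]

step 0: pivot 25 → sign +
step 1: pivot -354/25 → sign −
step 2: pivot -3/59 → sign −
step 3: row/col 3 already zero → sign 0
signature = (1, 2, 1)

Answer: (1, 2, 1)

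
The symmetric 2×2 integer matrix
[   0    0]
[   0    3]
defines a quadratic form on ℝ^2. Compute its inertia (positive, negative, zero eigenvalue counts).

step 0: pivot 3 → sign +
step 1: row/col 1 already zero → sign 0
signature = (1, 0, 1)

Answer: (1, 0, 1)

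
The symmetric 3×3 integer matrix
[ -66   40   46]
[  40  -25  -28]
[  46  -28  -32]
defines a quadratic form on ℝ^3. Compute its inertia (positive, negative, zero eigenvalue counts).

step 0: pivot -66 → sign −
step 1: pivot -25/33 → sign −
step 2: pivot 2/25 → sign +
signature = (1, 2, 0)

Answer: (1, 2, 0)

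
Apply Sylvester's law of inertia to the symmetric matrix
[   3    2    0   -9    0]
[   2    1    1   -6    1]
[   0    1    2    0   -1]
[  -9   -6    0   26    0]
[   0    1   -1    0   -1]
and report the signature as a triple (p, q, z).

Answer: (3, 2, 0)

Derivation:
step 0: pivot 3 → sign +
step 1: pivot -1/3 → sign −
step 2: pivot 5 → sign +
step 3: pivot -1 → sign −
step 4: pivot 6/5 → sign +
signature = (3, 2, 0)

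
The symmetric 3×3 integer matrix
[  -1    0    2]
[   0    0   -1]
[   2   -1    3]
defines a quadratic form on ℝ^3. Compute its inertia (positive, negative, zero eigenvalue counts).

step 0: pivot -1 → sign −
step 1: pivot 7 → sign +
step 2: pivot -1/7 → sign −
signature = (1, 2, 0)

Answer: (1, 2, 0)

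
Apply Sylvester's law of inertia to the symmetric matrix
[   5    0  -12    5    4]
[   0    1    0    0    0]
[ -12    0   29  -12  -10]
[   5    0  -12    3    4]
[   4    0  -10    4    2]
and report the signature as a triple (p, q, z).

Answer: (3, 2, 0)

Derivation:
step 0: pivot 5 → sign +
step 1: pivot 1 → sign +
step 2: pivot 1/5 → sign +
step 3: pivot -2 → sign −
step 4: pivot -2 → sign −
signature = (3, 2, 0)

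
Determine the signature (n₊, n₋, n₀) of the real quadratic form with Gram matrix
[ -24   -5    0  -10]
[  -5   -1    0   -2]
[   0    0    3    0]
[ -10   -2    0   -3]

step 0: pivot -24 → sign −
step 1: pivot 1/24 → sign +
step 2: pivot 3 → sign +
step 3: pivot 1 → sign +
signature = (3, 1, 0)

Answer: (3, 1, 0)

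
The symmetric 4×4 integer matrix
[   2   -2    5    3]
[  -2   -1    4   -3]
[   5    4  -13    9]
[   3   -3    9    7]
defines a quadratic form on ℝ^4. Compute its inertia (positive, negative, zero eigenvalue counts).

Answer: (3, 1, 0)

Derivation:
step 0: pivot 2 → sign +
step 1: pivot -3 → sign −
step 2: pivot 3/2 → sign +
step 3: pivot 1 → sign +
signature = (3, 1, 0)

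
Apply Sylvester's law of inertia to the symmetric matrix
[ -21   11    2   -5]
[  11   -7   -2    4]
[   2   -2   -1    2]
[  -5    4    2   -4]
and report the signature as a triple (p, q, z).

Answer: (1, 3, 0)

Derivation:
step 0: pivot -21 → sign −
step 1: pivot -26/21 → sign −
step 2: pivot -1/13 → sign −
step 3: pivot 3/2 → sign +
signature = (1, 3, 0)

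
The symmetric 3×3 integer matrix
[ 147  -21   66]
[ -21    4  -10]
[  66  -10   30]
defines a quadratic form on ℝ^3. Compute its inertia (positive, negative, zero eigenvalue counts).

step 0: pivot 147 → sign +
step 1: pivot 1 → sign +
step 2: pivot 2/49 → sign +
signature = (3, 0, 0)

Answer: (3, 0, 0)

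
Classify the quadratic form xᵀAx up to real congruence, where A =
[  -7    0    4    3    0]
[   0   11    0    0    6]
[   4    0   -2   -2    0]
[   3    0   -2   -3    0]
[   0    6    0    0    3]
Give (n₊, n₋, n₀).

step 0: pivot -7 → sign −
step 1: pivot 11 → sign +
step 2: pivot 2/7 → sign +
step 3: pivot -2 → sign −
step 4: pivot -3/11 → sign −
signature = (2, 3, 0)

Answer: (2, 3, 0)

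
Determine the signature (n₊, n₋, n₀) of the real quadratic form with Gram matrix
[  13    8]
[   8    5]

step 0: pivot 13 → sign +
step 1: pivot 1/13 → sign +
signature = (2, 0, 0)

Answer: (2, 0, 0)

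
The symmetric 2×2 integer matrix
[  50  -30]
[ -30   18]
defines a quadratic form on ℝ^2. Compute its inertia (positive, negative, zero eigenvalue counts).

Answer: (1, 0, 1)

Derivation:
step 0: pivot 50 → sign +
step 1: row/col 1 already zero → sign 0
signature = (1, 0, 1)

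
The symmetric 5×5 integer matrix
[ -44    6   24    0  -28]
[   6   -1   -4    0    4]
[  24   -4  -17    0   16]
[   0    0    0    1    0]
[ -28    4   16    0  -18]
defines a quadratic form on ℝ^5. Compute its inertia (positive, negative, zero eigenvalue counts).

step 0: pivot -44 → sign −
step 1: pivot -2/11 → sign −
step 2: pivot -1 → sign −
step 3: pivot 1 → sign +
step 4: row/col 4 already zero → sign 0
signature = (1, 3, 1)

Answer: (1, 3, 1)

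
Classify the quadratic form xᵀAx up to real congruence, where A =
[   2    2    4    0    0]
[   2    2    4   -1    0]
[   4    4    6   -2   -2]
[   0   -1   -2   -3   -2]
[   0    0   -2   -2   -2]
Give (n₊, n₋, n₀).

Answer: (2, 2, 1)

Derivation:
step 0: pivot 2 → sign +
step 1: pivot -2 → sign −
step 2: pivot -1 → sign −
step 3: pivot 1 → sign +
step 4: row/col 4 already zero → sign 0
signature = (2, 2, 1)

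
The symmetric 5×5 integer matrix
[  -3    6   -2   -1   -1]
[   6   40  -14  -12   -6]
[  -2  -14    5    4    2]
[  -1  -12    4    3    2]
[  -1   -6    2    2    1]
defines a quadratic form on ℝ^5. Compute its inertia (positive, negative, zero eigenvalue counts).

step 0: pivot -3 → sign −
step 1: pivot 52 → sign +
step 2: pivot 4/39 → sign +
step 3: pivot -3/4 → sign −
step 4: row/col 4 already zero → sign 0
signature = (2, 2, 1)

Answer: (2, 2, 1)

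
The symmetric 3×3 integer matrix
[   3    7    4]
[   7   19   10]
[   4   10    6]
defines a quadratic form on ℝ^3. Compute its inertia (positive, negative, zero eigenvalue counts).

Answer: (3, 0, 0)

Derivation:
step 0: pivot 3 → sign +
step 1: pivot 8/3 → sign +
step 2: pivot 1/2 → sign +
signature = (3, 0, 0)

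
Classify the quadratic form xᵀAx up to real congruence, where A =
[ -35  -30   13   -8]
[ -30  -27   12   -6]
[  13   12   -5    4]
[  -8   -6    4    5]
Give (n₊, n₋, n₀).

step 0: pivot -35 → sign −
step 1: pivot -9/7 → sign −
step 2: pivot 2/5 → sign +
step 3: pivot 1 → sign +
signature = (2, 2, 0)

Answer: (2, 2, 0)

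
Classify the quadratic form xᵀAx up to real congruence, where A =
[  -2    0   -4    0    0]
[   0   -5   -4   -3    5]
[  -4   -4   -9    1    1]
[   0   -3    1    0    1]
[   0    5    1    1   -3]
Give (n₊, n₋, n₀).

step 0: pivot -2 → sign −
step 1: pivot -5 → sign −
step 2: pivot 11/5 → sign +
step 3: pivot -38/11 → sign −
step 4: pivot -3/38 → sign −
signature = (1, 4, 0)

Answer: (1, 4, 0)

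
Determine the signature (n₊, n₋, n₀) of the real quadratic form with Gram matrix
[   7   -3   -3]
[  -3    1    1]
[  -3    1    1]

step 0: pivot 7 → sign +
step 1: pivot -2/7 → sign −
step 2: row/col 2 already zero → sign 0
signature = (1, 1, 1)

Answer: (1, 1, 1)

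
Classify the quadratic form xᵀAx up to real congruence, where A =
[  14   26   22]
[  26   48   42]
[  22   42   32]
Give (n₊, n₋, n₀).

Answer: (2, 1, 0)

Derivation:
step 0: pivot 14 → sign +
step 1: pivot -2/7 → sign −
step 2: pivot 2 → sign +
signature = (2, 1, 0)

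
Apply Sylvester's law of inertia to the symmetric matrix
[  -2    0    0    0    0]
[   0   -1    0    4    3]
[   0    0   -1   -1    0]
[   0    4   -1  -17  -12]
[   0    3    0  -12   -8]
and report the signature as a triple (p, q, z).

step 0: pivot -2 → sign −
step 1: pivot -1 → sign −
step 2: pivot -1 → sign −
step 3: pivot 1 → sign +
step 4: row/col 4 already zero → sign 0
signature = (1, 3, 1)

Answer: (1, 3, 1)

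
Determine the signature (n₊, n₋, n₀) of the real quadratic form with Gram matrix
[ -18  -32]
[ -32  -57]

Answer: (0, 2, 0)

Derivation:
step 0: pivot -18 → sign −
step 1: pivot -1/9 → sign −
signature = (0, 2, 0)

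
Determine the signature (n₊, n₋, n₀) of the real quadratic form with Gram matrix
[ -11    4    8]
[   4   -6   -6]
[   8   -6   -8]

step 0: pivot -11 → sign −
step 1: pivot -50/11 → sign −
step 2: pivot -2/25 → sign −
signature = (0, 3, 0)

Answer: (0, 3, 0)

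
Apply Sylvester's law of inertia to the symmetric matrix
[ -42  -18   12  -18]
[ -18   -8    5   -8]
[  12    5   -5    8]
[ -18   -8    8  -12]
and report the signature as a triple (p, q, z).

Answer: (1, 3, 0)

Derivation:
step 0: pivot -42 → sign −
step 1: pivot -2/7 → sign −
step 2: pivot -3/2 → sign −
step 3: pivot 2 → sign +
signature = (1, 3, 0)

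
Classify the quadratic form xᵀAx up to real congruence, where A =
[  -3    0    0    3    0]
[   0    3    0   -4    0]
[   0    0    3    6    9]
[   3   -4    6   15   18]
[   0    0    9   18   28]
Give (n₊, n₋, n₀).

step 0: pivot -3 → sign −
step 1: pivot 3 → sign +
step 2: pivot 3 → sign +
step 3: pivot 2/3 → sign +
step 4: pivot 1 → sign +
signature = (4, 1, 0)

Answer: (4, 1, 0)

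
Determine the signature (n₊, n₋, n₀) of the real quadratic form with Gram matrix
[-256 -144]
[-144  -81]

Answer: (0, 1, 1)

Derivation:
step 0: pivot -256 → sign −
step 1: row/col 1 already zero → sign 0
signature = (0, 1, 1)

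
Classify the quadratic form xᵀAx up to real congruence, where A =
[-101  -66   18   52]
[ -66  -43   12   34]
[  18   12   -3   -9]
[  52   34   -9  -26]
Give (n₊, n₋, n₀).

Answer: (2, 2, 0)

Derivation:
step 0: pivot -101 → sign −
step 1: pivot 13/101 → sign +
step 2: pivot -3/13 → sign −
step 3: pivot 1 → sign +
signature = (2, 2, 0)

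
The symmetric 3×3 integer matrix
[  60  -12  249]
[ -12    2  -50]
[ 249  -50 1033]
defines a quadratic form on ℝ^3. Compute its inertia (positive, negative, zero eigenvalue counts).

step 0: pivot 60 → sign +
step 1: pivot -2/5 → sign −
step 2: pivot -1/4 → sign −
signature = (1, 2, 0)

Answer: (1, 2, 0)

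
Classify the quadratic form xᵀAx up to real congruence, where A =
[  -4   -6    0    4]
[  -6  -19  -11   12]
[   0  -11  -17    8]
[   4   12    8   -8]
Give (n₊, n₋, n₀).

Answer: (0, 3, 1)

Derivation:
step 0: pivot -4 → sign −
step 1: pivot -10 → sign −
step 2: pivot -49/10 → sign −
step 3: row/col 3 already zero → sign 0
signature = (0, 3, 1)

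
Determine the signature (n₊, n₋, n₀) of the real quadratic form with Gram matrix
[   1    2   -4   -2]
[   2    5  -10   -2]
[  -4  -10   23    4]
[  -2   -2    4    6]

step 0: pivot 1 → sign +
step 1: pivot 1 → sign +
step 2: pivot 3 → sign +
step 3: pivot -2 → sign −
signature = (3, 1, 0)

Answer: (3, 1, 0)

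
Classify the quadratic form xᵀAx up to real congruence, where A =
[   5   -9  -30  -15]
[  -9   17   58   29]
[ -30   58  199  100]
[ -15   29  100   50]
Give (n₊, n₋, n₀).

step 0: pivot 5 → sign +
step 1: pivot 4/5 → sign +
step 2: pivot -1 → sign −
step 3: row/col 3 already zero → sign 0
signature = (2, 1, 1)

Answer: (2, 1, 1)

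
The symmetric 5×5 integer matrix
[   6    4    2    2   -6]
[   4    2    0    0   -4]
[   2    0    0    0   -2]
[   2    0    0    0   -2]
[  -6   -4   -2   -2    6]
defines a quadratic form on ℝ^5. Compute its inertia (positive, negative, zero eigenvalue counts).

step 0: pivot 6 → sign +
step 1: pivot -2/3 → sign −
step 2: pivot 2 → sign +
step 3: row/col 3 already zero → sign 0
step 4: row/col 4 already zero → sign 0
signature = (2, 1, 2)

Answer: (2, 1, 2)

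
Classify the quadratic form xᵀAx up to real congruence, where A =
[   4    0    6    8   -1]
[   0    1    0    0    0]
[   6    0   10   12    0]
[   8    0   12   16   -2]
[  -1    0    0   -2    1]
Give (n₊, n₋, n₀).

Answer: (3, 1, 1)

Derivation:
step 0: pivot 4 → sign +
step 1: pivot 1 → sign +
step 2: pivot 1 → sign +
step 3: pivot -3/2 → sign −
step 4: row/col 4 already zero → sign 0
signature = (3, 1, 1)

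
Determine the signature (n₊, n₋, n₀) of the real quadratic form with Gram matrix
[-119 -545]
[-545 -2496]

Answer: (1, 1, 0)

Derivation:
step 0: pivot -119 → sign −
step 1: pivot 1/119 → sign +
signature = (1, 1, 0)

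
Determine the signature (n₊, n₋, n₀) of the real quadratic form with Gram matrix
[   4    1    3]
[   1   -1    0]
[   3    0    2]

Answer: (2, 1, 0)

Derivation:
step 0: pivot 4 → sign +
step 1: pivot -5/4 → sign −
step 2: pivot 1/5 → sign +
signature = (2, 1, 0)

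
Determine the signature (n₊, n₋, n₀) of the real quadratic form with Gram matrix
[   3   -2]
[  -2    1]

Answer: (1, 1, 0)

Derivation:
step 0: pivot 3 → sign +
step 1: pivot -1/3 → sign −
signature = (1, 1, 0)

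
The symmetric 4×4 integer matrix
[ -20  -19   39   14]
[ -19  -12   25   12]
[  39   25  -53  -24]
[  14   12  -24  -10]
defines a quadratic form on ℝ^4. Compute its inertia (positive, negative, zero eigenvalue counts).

step 0: pivot -20 → sign −
step 1: pivot 121/20 → sign +
step 2: pivot -115/121 → sign −
step 3: pivot 6/115 → sign +
signature = (2, 2, 0)

Answer: (2, 2, 0)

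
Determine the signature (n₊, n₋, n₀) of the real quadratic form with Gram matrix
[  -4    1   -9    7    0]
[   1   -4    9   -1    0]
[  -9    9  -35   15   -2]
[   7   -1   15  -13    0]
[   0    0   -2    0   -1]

step 0: pivot -4 → sign −
step 1: pivot -15/4 → sign −
step 2: pivot -13/5 → sign −
step 3: pivot -6/13 → sign −
step 4: pivot 1 → sign +
signature = (1, 4, 0)

Answer: (1, 4, 0)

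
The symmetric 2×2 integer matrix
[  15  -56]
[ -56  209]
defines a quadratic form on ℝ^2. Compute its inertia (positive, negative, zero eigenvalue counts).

Answer: (1, 1, 0)

Derivation:
step 0: pivot 15 → sign +
step 1: pivot -1/15 → sign −
signature = (1, 1, 0)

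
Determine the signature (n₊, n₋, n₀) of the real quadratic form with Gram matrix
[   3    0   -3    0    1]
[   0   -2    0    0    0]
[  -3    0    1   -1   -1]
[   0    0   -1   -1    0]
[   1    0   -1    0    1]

Answer: (2, 3, 0)

Derivation:
step 0: pivot 3 → sign +
step 1: pivot -2 → sign −
step 2: pivot -2 → sign −
step 3: pivot -1/2 → sign −
step 4: pivot 2/3 → sign +
signature = (2, 3, 0)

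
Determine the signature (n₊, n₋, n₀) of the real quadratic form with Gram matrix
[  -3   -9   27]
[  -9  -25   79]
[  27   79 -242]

Answer: (1, 2, 0)

Derivation:
step 0: pivot -3 → sign −
step 1: pivot 2 → sign +
step 2: pivot -1 → sign −
signature = (1, 2, 0)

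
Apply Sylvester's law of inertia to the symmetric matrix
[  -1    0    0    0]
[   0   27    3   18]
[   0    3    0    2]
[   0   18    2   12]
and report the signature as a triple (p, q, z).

Answer: (1, 2, 1)

Derivation:
step 0: pivot -1 → sign −
step 1: pivot 27 → sign +
step 2: pivot -1/3 → sign −
step 3: row/col 3 already zero → sign 0
signature = (1, 2, 1)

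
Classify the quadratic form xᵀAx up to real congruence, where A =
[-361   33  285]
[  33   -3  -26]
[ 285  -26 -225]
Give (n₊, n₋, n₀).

Answer: (1, 2, 0)

Derivation:
step 0: pivot -361 → sign −
step 1: pivot 6/361 → sign +
step 2: pivot -1/6 → sign −
signature = (1, 2, 0)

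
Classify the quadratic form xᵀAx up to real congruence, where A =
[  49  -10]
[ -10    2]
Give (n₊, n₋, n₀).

step 0: pivot 49 → sign +
step 1: pivot -2/49 → sign −
signature = (1, 1, 0)

Answer: (1, 1, 0)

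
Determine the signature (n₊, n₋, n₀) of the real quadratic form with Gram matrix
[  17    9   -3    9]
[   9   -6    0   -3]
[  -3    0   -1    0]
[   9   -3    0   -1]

step 0: pivot 17 → sign +
step 1: pivot -183/17 → sign −
step 2: pivot -79/61 → sign −
step 3: pivot -1/79 → sign −
signature = (1, 3, 0)

Answer: (1, 3, 0)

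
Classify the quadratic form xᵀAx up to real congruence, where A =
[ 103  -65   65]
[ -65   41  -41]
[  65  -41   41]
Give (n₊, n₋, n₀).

step 0: pivot 103 → sign +
step 1: pivot -2/103 → sign −
step 2: row/col 2 already zero → sign 0
signature = (1, 1, 1)

Answer: (1, 1, 1)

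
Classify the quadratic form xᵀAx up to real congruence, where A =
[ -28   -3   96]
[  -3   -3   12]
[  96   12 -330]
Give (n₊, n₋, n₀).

Answer: (1, 2, 0)

Derivation:
step 0: pivot -28 → sign −
step 1: pivot -75/28 → sign −
step 2: pivot 6/25 → sign +
signature = (1, 2, 0)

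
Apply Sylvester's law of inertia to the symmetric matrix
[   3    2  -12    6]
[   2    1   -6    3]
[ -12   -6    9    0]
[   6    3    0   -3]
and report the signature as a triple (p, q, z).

Answer: (1, 2, 1)

Derivation:
step 0: pivot 3 → sign +
step 1: pivot -1/3 → sign −
step 2: pivot -27 → sign −
step 3: row/col 3 already zero → sign 0
signature = (1, 2, 1)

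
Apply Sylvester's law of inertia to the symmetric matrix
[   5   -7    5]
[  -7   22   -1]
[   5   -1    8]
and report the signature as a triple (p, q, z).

step 0: pivot 5 → sign +
step 1: pivot 61/5 → sign +
step 2: pivot 3/61 → sign +
signature = (3, 0, 0)

Answer: (3, 0, 0)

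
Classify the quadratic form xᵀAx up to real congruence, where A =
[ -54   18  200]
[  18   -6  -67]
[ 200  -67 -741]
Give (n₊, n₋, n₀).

step 0: pivot -54 → sign −
step 1: pivot -7/27 → sign −
step 2: pivot 3/7 → sign +
signature = (1, 2, 0)

Answer: (1, 2, 0)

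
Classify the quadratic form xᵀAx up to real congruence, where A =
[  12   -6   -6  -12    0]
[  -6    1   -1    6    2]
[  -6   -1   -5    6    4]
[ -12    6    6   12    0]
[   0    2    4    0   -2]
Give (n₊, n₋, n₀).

Answer: (1, 1, 3)

Derivation:
step 0: pivot 12 → sign +
step 1: pivot -2 → sign −
step 2: row/col 2 already zero → sign 0
step 3: row/col 3 already zero → sign 0
step 4: row/col 4 already zero → sign 0
signature = (1, 1, 3)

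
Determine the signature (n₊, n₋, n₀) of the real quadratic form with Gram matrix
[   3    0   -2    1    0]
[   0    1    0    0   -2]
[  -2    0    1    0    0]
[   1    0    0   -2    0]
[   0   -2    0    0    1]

step 0: pivot 3 → sign +
step 1: pivot 1 → sign +
step 2: pivot -1/3 → sign −
step 3: pivot -1 → sign −
step 4: pivot -3 → sign −
signature = (2, 3, 0)

Answer: (2, 3, 0)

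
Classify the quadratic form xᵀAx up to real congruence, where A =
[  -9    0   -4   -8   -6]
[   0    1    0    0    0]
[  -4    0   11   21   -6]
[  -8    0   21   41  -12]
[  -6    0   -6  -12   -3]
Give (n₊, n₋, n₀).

step 0: pivot -9 → sign −
step 1: pivot 1 → sign +
step 2: pivot 115/9 → sign +
step 3: pivot 106/115 → sign +
step 4: pivot 3/53 → sign +
signature = (4, 1, 0)

Answer: (4, 1, 0)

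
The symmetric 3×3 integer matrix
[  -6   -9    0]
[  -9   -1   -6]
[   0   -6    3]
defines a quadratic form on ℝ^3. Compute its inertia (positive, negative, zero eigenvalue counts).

step 0: pivot -6 → sign −
step 1: pivot 25/2 → sign +
step 2: pivot 3/25 → sign +
signature = (2, 1, 0)

Answer: (2, 1, 0)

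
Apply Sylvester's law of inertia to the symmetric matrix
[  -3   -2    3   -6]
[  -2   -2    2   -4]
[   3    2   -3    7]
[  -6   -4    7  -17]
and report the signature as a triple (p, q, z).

Answer: (1, 3, 0)

Derivation:
step 0: pivot -3 → sign −
step 1: pivot -2/3 → sign −
step 2: pivot -5 → sign −
step 3: pivot 1/5 → sign +
signature = (1, 3, 0)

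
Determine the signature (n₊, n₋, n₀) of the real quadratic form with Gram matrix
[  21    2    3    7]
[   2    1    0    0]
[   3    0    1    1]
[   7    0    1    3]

Answer: (3, 0, 1)

Derivation:
step 0: pivot 21 → sign +
step 1: pivot 17/21 → sign +
step 2: pivot 8/17 → sign +
step 3: row/col 3 already zero → sign 0
signature = (3, 0, 1)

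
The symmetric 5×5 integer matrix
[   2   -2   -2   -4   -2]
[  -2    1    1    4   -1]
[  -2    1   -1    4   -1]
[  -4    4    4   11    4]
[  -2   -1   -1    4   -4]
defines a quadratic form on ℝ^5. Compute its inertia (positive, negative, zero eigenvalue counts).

Answer: (3, 2, 0)

Derivation:
step 0: pivot 2 → sign +
step 1: pivot -1 → sign −
step 2: pivot -2 → sign −
step 3: pivot 3 → sign +
step 4: pivot 3 → sign +
signature = (3, 2, 0)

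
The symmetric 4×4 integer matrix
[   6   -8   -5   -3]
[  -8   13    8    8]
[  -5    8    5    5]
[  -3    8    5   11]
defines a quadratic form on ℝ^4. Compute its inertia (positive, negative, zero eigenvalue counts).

step 0: pivot 6 → sign +
step 1: pivot 7/3 → sign +
step 2: pivot 1/14 → sign +
step 3: pivot 2 → sign +
signature = (4, 0, 0)

Answer: (4, 0, 0)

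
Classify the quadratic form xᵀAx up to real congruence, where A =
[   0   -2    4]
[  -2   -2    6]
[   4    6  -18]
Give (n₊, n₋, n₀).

step 0: pivot -2 → sign −
step 1: pivot 2 → sign +
step 2: pivot -2 → sign −
signature = (1, 2, 0)

Answer: (1, 2, 0)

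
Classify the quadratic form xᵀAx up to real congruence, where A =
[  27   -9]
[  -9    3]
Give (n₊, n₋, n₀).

step 0: pivot 27 → sign +
step 1: row/col 1 already zero → sign 0
signature = (1, 0, 1)

Answer: (1, 0, 1)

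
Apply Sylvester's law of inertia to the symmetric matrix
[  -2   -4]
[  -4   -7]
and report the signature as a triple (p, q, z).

step 0: pivot -2 → sign −
step 1: pivot 1 → sign +
signature = (1, 1, 0)

Answer: (1, 1, 0)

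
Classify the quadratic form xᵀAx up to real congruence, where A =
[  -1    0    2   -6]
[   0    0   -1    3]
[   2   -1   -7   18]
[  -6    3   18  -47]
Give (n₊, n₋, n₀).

Answer: (1, 3, 0)

Derivation:
step 0: pivot -1 → sign −
step 1: pivot -3 → sign −
step 2: pivot 1/3 → sign +
step 3: pivot -2 → sign −
signature = (1, 3, 0)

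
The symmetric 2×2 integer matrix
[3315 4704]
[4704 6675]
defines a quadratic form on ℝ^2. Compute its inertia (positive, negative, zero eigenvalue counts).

step 0: pivot 3315 → sign +
step 1: pivot 3/1105 → sign +
signature = (2, 0, 0)

Answer: (2, 0, 0)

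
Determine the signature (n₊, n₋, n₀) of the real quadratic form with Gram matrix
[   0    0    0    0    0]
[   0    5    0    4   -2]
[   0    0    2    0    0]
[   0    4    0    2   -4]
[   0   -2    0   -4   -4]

Answer: (2, 1, 2)

Derivation:
step 0: pivot 5 → sign +
step 1: pivot 2 → sign +
step 2: pivot -6/5 → sign −
step 3: row/col 3 already zero → sign 0
step 4: row/col 4 already zero → sign 0
signature = (2, 1, 2)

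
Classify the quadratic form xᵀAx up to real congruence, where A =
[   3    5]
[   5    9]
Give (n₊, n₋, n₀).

Answer: (2, 0, 0)

Derivation:
step 0: pivot 3 → sign +
step 1: pivot 2/3 → sign +
signature = (2, 0, 0)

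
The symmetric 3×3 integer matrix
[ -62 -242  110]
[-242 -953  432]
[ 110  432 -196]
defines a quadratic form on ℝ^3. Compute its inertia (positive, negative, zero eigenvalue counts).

Answer: (0, 3, 0)

Derivation:
step 0: pivot -62 → sign −
step 1: pivot -261/31 → sign −
step 2: pivot -2/261 → sign −
signature = (0, 3, 0)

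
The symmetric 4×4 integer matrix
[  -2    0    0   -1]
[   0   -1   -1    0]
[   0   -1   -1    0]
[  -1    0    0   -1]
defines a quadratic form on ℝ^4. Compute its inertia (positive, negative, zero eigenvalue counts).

step 0: pivot -2 → sign −
step 1: pivot -1 → sign −
step 2: pivot -1/2 → sign −
step 3: row/col 3 already zero → sign 0
signature = (0, 3, 1)

Answer: (0, 3, 1)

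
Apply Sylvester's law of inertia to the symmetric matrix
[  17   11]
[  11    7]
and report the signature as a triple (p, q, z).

step 0: pivot 17 → sign +
step 1: pivot -2/17 → sign −
signature = (1, 1, 0)

Answer: (1, 1, 0)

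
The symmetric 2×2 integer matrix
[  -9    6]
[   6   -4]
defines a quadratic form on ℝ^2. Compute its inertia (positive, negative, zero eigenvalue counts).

step 0: pivot -9 → sign −
step 1: row/col 1 already zero → sign 0
signature = (0, 1, 1)

Answer: (0, 1, 1)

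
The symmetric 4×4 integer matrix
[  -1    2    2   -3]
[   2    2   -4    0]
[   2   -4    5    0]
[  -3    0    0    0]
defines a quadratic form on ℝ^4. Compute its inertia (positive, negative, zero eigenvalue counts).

step 0: pivot -1 → sign −
step 1: pivot 6 → sign +
step 2: pivot 9 → sign +
step 3: pivot -1 → sign −
signature = (2, 2, 0)

Answer: (2, 2, 0)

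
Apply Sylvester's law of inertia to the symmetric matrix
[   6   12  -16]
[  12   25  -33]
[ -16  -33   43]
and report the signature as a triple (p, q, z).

step 0: pivot 6 → sign +
step 1: pivot 1 → sign +
step 2: pivot -2/3 → sign −
signature = (2, 1, 0)

Answer: (2, 1, 0)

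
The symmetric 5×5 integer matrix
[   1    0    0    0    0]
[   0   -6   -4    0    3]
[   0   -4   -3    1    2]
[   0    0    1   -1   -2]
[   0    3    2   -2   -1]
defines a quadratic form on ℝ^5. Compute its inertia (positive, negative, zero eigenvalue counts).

Answer: (2, 3, 0)

Derivation:
step 0: pivot 1 → sign +
step 1: pivot -6 → sign −
step 2: pivot -1/3 → sign −
step 3: pivot 2 → sign +
step 4: pivot -3/2 → sign −
signature = (2, 3, 0)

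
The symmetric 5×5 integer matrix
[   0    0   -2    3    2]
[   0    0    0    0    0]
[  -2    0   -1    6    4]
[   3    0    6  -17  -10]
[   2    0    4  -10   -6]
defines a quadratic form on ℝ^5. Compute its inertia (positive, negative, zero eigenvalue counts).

step 0: pivot -1 → sign −
step 1: pivot 4 → sign +
step 2: pivot -5/4 → sign −
step 3: pivot 6/5 → sign +
step 4: row/col 4 already zero → sign 0
signature = (2, 2, 1)

Answer: (2, 2, 1)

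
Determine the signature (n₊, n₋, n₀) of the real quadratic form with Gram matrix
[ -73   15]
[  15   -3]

step 0: pivot -73 → sign −
step 1: pivot 6/73 → sign +
signature = (1, 1, 0)

Answer: (1, 1, 0)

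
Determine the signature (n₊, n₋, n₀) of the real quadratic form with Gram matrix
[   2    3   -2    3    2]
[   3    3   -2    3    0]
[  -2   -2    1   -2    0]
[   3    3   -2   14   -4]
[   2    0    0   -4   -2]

Answer: (3, 2, 0)

Derivation:
step 0: pivot 2 → sign +
step 1: pivot -3/2 → sign −
step 2: pivot -1/3 → sign −
step 3: pivot 11 → sign +
step 4: pivot 6/11 → sign +
signature = (3, 2, 0)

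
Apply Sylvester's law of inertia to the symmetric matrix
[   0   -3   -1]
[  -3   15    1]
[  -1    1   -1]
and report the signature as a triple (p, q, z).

step 0: pivot 15 → sign +
step 1: pivot -3/5 → sign −
step 2: row/col 2 already zero → sign 0
signature = (1, 1, 1)

Answer: (1, 1, 1)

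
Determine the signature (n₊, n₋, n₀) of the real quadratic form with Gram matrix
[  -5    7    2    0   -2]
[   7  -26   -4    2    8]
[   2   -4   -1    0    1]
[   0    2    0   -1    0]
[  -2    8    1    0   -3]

step 0: pivot -5 → sign −
step 1: pivot -81/5 → sign −
step 2: pivot -1/9 → sign −
step 3: pivot -5/9 → sign −
step 4: pivot 6/5 → sign +
signature = (1, 4, 0)

Answer: (1, 4, 0)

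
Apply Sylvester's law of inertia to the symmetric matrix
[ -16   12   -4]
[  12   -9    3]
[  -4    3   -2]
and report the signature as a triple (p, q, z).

Answer: (0, 2, 1)

Derivation:
step 0: pivot -16 → sign −
step 1: pivot -1 → sign −
step 2: row/col 2 already zero → sign 0
signature = (0, 2, 1)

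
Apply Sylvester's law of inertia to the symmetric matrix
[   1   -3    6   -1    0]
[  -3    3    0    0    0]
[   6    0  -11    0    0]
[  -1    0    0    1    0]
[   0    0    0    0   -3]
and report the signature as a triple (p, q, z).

step 0: pivot 1 → sign +
step 1: pivot -6 → sign −
step 2: pivot 7 → sign +
step 3: pivot 3/14 → sign +
step 4: pivot -3 → sign −
signature = (3, 2, 0)

Answer: (3, 2, 0)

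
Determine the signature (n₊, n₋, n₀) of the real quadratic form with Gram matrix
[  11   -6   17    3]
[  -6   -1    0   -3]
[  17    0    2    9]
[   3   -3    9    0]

step 0: pivot 11 → sign +
step 1: pivot -47/11 → sign −
step 2: pivot -195/47 → sign −
step 3: pivot 6/65 → sign +
signature = (2, 2, 0)

Answer: (2, 2, 0)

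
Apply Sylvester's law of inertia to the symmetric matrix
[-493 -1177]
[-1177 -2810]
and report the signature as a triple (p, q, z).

Answer: (0, 2, 0)

Derivation:
step 0: pivot -493 → sign −
step 1: pivot -1/493 → sign −
signature = (0, 2, 0)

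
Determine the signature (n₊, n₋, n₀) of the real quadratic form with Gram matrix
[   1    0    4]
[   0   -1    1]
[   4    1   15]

step 0: pivot 1 → sign +
step 1: pivot -1 → sign −
step 2: row/col 2 already zero → sign 0
signature = (1, 1, 1)

Answer: (1, 1, 1)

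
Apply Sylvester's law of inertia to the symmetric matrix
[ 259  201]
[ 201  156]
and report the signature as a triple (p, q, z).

Answer: (2, 0, 0)

Derivation:
step 0: pivot 259 → sign +
step 1: pivot 3/259 → sign +
signature = (2, 0, 0)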